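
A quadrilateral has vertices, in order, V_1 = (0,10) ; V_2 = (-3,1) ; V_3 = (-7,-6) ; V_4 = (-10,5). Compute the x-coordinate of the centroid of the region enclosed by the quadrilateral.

-65/12

Apply the surveyor's formula. First the cross-terms c_i = x_i·y_{i+1} − x_{i+1}·y_i:
  30, 25, -95, -100  ⇒  2A = -140, A = -70.
Then Σ (x_i + x_{i+1})·c_i = 2275, so x̄ = 2275 / (6·(-70)) = -65/12.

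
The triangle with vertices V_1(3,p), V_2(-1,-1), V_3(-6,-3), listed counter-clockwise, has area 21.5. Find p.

Write out the shoelace sum; only the two edges meeting at V_1 involve p:
2·Area = [((-6)·p − 3·(-3)) + (3·(-1) − (-1)·p)] + -3
       = -5·p + 3 = 43
⇒ p = -8.

-8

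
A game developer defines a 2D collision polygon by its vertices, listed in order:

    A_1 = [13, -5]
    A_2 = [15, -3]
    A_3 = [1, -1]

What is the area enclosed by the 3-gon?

16

Apply the surveyor's formula: 2A = Σ (x_i·y_{i+1} − x_{i+1}·y_i), indices taken mod 3.
Σ = (36) + (-12) + (8) = 32
Area = |Σ|/2 = 16.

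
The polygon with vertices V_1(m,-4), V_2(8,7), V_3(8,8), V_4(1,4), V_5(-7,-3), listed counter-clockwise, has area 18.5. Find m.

Write out the shoelace sum; only the two edges meeting at V_1 involve m:
2·Area = [((-7)·(-4) − m·(-3)) + (m·7 − 8·(-4))] + 57
       = 10·m + 117 = 37
⇒ m = -8.

-8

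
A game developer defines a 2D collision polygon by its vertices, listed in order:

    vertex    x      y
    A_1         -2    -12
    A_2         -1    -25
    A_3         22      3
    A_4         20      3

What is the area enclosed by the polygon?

Apply the shoelace (surveyor's) formula: 2A = Σ (x_i·y_{i+1} − x_{i+1}·y_i), indices taken mod 4.
Cross-terms: 38, 547, 6, -234  ⇒  Σ = 357
Area = |Σ|/2 = 178.5.

178.5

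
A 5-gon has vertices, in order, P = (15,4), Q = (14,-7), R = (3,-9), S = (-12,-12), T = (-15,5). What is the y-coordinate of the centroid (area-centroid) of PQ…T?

Apply the surveyor's formula. First the cross-terms c_i = x_i·y_{i+1} − x_{i+1}·y_i:
  -161, -105, -144, -240, -135  ⇒  2A = -785, A = -392.5.
Then Σ (y_i + y_{i+1})·c_i = 5652, so ȳ = 5652 / (6·(-392.5)) = -2.4.

-2.4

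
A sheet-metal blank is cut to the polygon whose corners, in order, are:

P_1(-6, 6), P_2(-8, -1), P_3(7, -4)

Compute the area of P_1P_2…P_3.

Apply the surveyor's formula: 2A = Σ (x_i·y_{i+1} − x_{i+1}·y_i), indices taken mod 3.
Σ = (54) + (39) + (18) = 111
Area = |Σ|/2 = 55.5.

55.5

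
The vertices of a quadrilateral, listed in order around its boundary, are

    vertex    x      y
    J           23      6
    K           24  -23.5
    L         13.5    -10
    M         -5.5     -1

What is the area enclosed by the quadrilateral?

Apply the shoelace (surveyor's) formula: 2A = Σ (x_i·y_{i+1} − x_{i+1}·y_i), indices taken mod 4.
Σ = (-684.5) + (77.25) + (-68.5) + (-10) = -685.75
Area = |Σ|/2 = 342.875.

342.875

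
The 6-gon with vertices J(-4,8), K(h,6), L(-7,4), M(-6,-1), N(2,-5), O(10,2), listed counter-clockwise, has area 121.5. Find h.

-5

Write out the shoelace sum; only the two edges meeting at K involve h:
2·Area = [((-4)·6 − h·8) + (h·4 − (-7)·6)] + 205
       = -4·h + 223 = 243
⇒ h = -5.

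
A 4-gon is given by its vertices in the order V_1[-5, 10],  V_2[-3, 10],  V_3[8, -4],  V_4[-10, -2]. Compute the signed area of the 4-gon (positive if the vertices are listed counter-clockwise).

V_1→V_2: (-5)(10) − (-3)(10) = -20
V_2→V_3: (-3)(-4) − (8)(10) = -68
V_3→V_4: (8)(-2) − (-10)(-4) = -56
V_4→V_1: (-10)(10) − (-5)(-2) = -110
Σ = -254
Signed area = Σ/2 = -127 (negative ⇒ clockwise traversal).

-127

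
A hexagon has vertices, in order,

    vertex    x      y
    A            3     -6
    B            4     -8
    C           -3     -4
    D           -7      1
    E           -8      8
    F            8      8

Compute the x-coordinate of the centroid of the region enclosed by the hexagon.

-6/29

Apply the surveyor's formula. First the cross-terms c_i = x_i·y_{i+1} − x_{i+1}·y_i:
  0, -40, -31, -48, -128, -72  ⇒  2A = -319, A = -159.5.
Then Σ (x_i + x_{i+1})·c_i = 198, so x̄ = 198 / (6·(-159.5)) = -6/29.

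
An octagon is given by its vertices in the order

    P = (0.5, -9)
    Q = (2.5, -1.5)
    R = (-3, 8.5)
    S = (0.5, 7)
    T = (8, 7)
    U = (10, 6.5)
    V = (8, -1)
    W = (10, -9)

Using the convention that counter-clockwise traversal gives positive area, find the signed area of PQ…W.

Σ = (21.75) + (16.75) + (-25.25) + (-52.5) + (-18) + (-62) + (-62) + (-85.5) = -266.75
Signed area = Σ/2 = -133.375 (negative ⇒ clockwise traversal).

-133.375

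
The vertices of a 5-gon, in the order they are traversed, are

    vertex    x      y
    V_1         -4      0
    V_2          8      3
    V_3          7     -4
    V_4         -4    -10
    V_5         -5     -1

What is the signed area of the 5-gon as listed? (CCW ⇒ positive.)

-100.5

Apply Gauss's area formula: 2A = Σ (x_i·y_{i+1} − x_{i+1}·y_i), indices taken mod 5.
V_1→V_2: (-4)(3) − (8)(0) = -12
V_2→V_3: (8)(-4) − (7)(3) = -53
V_3→V_4: (7)(-10) − (-4)(-4) = -86
V_4→V_5: (-4)(-1) − (-5)(-10) = -46
V_5→V_1: (-5)(0) − (-4)(-1) = -4
Σ = -201
Signed area = Σ/2 = -100.5 (negative ⇒ clockwise traversal).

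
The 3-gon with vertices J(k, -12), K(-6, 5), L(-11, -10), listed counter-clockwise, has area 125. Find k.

The doubled signed area Σ (x_i y_{i+1} − x_{i+1} y_i) is linear in k.
With k=0 it equals 175; the coefficient of k is 15 (from the two edges through J).
So 15·k + 175 = 2·125 = 250 ⇒ k = 5.

5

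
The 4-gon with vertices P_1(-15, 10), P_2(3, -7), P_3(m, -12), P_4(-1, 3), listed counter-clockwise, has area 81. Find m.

10

The doubled signed area Σ (x_i y_{i+1} − x_{i+1} y_i) is linear in m.
With m=0 it equals 62; the coefficient of m is 10 (from the two edges through P_3).
So 10·m + 62 = 2·81 = 162 ⇒ m = 10.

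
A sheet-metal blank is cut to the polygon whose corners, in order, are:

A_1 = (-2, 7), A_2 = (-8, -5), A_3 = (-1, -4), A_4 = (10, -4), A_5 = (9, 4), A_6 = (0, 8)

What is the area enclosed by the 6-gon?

150.5

Apply the shoelace (surveyor's) formula: 2A = Σ (x_i·y_{i+1} − x_{i+1}·y_i), indices taken mod 6.
Cross-terms: 66, 27, 44, 76, 72, 16  ⇒  Σ = 301
Area = |Σ|/2 = 150.5.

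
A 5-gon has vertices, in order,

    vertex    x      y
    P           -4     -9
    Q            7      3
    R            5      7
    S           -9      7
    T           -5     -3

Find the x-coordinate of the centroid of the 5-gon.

Apply the surveyor's formula. First the cross-terms c_i = x_i·y_{i+1} − x_{i+1}·y_i:
  51, 34, 98, 62, 33  ⇒  2A = 278, A = 139.
Then Σ (x_i + x_{i+1})·c_i = -996, so x̄ = -996 / (6·139) = -166/139.

-166/139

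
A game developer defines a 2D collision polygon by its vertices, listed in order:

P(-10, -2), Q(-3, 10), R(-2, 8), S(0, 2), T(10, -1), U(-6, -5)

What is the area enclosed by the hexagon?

114

Cross-terms: -106, -4, -4, -20, -56, -38  ⇒  Σ = -228
Area = |Σ|/2 = 114.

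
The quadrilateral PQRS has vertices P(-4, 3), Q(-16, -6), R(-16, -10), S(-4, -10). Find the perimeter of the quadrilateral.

44

|PQ| = √((-12)² + (-9)²) = √225 = 15
|QR| = √((0)² + (-4)²) = √16 = 4
|RS| = √((12)² + (0)²) = √144 = 12
|SP| = √((0)² + (13)²) = √169 = 13
Perimeter = 15 + 4 + 12 + 13 = 44.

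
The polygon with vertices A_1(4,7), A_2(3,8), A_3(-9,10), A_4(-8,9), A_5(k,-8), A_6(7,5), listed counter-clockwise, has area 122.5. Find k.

The doubled signed area Σ (x_i y_{i+1} − x_{i+1} y_i) is linear in k.
With k=0 it equals 261; the coefficient of k is -4 (from the two edges through A_5).
So -4·k + 261 = 2·122.5 = 245 ⇒ k = 4.

4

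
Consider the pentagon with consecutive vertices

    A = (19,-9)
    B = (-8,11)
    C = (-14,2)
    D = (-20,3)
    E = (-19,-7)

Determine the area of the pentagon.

387

Σ = (137) + (138) + (-2) + (197) + (304) = 774
Area = |Σ|/2 = 387.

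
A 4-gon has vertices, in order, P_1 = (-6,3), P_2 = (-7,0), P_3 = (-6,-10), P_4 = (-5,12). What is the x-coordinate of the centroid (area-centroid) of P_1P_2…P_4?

-6

Apply the shoelace formula. First the cross-terms c_i = x_i·y_{i+1} − x_{i+1}·y_i:
  21, 70, -122, 57  ⇒  2A = 26, A = 13.
Then Σ (x_i + x_{i+1})·c_i = -468, so x̄ = -468 / (6·13) = -6.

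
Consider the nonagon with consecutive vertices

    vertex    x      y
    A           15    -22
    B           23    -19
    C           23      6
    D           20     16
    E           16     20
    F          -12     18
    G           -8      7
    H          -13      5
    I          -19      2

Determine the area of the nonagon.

1142

Apply the surveyor's formula: 2A = Σ (x_i·y_{i+1} − x_{i+1}·y_i), indices taken mod 9.
Σ = (221) + (575) + (248) + (144) + (528) + (60) + (51) + (69) + (388) = 2284
Area = |Σ|/2 = 1142.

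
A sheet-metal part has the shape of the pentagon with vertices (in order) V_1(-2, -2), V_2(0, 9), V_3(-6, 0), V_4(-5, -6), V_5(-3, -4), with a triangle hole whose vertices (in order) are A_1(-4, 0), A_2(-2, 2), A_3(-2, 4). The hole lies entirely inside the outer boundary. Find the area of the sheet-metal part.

Outer boundary:
Apply the shoelace formula: 2A = Σ (x_i·y_{i+1} − x_{i+1}·y_i), indices taken mod 5.
Cross-terms: -18, 54, 36, 2, -2  ⇒  Σ = 72
Area = |Σ|/2 = 36.
Hole:
A_1→A_2: (-4)(2) − (-2)(0) = -8
A_2→A_3: (-2)(4) − (-2)(2) = -4
A_3→A_1: (-2)(0) − (-4)(4) = 16
Σ = 4
Area = |Σ|/2 = 2.
Net area = 36 − 2 = 34.

34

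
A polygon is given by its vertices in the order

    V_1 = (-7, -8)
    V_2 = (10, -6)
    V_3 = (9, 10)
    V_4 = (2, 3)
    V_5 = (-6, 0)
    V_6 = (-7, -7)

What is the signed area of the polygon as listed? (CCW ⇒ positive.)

Apply the shoelace (surveyor's) formula: 2A = Σ (x_i·y_{i+1} − x_{i+1}·y_i), indices taken mod 6.
V_1→V_2: (-7)(-6) − (10)(-8) = 122
V_2→V_3: (10)(10) − (9)(-6) = 154
V_3→V_4: (9)(3) − (2)(10) = 7
V_4→V_5: (2)(0) − (-6)(3) = 18
V_5→V_6: (-6)(-7) − (-7)(0) = 42
V_6→V_1: (-7)(-8) − (-7)(-7) = 7
Σ = 350
Signed area = Σ/2 = 175 (positive ⇒ counter-clockwise traversal).

175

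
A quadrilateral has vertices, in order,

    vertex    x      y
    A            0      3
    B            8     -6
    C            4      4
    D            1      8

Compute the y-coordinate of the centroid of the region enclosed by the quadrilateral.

Apply Gauss's area formula. First the cross-terms c_i = x_i·y_{i+1} − x_{i+1}·y_i:
  -24, 56, 28, 3  ⇒  2A = 63, A = 31.5.
Then Σ (y_i + y_{i+1})·c_i = 329, so ȳ = 329 / (6·31.5) = 47/27.

47/27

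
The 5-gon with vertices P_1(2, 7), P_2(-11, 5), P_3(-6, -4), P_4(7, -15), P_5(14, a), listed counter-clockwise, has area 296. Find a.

1

The doubled signed area Σ (x_i y_{i+1} − x_{i+1} y_i) is linear in a.
With a=0 it equals 587; the coefficient of a is 5 (from the two edges through P_5).
So 5·a + 587 = 2·296 = 592 ⇒ a = 1.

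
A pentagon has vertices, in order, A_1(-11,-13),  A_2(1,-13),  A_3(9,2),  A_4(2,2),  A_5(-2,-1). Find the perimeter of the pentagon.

|A_1A_2| = √((12)² + (0)²) = √144 = 12
|A_2A_3| = √((8)² + (15)²) = √289 = 17
|A_3A_4| = √((-7)² + (0)²) = √49 = 7
|A_4A_5| = √((-4)² + (-3)²) = √25 = 5
|A_5A_1| = √((-9)² + (-12)²) = √225 = 15
Perimeter = 12 + 17 + 7 + 5 + 15 = 56.

56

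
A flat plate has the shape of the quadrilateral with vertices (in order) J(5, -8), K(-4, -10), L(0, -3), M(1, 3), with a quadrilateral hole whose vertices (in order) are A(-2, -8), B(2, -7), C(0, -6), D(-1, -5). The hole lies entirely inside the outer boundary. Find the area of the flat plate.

Outer boundary:
Apply Gauss's area formula: 2A = Σ (x_i·y_{i+1} − x_{i+1}·y_i), indices taken mod 4.
Σ = (-82) + (12) + (3) + (-23) = -90
Area = |Σ|/2 = 45.
Hole:
A→B: (-2)(-7) − (2)(-8) = 30
B→C: (2)(-6) − (0)(-7) = -12
C→D: (0)(-5) − (-1)(-6) = -6
D→A: (-1)(-8) − (-2)(-5) = -2
Σ = 10
Area = |Σ|/2 = 5.
Net area = 45 − 5 = 40.

40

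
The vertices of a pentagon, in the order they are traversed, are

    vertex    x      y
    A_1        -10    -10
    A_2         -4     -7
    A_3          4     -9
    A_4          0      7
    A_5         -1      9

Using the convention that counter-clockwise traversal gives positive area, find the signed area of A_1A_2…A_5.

Apply the shoelace (surveyor's) formula: 2A = Σ (x_i·y_{i+1} − x_{i+1}·y_i), indices taken mod 5.
Σ = (30) + (64) + (28) + (7) + (100) = 229
Signed area = Σ/2 = 114.5 (positive ⇒ counter-clockwise traversal).

114.5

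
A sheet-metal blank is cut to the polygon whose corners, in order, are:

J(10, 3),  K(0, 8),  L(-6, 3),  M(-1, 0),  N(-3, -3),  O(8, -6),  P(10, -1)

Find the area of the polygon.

134

Apply the shoelace formula: 2A = Σ (x_i·y_{i+1} − x_{i+1}·y_i), indices taken mod 7.
Cross-terms: 80, 48, 3, 3, 42, 52, 40  ⇒  Σ = 268
Area = |Σ|/2 = 134.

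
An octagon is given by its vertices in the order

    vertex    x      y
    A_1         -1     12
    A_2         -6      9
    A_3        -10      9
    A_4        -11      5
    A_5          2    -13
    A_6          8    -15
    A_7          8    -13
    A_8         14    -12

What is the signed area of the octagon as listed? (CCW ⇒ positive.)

306.5

Apply the shoelace (surveyor's) formula: 2A = Σ (x_i·y_{i+1} − x_{i+1}·y_i), indices taken mod 8.
Σ = (63) + (36) + (49) + (133) + (74) + (16) + (86) + (156) = 613
Signed area = Σ/2 = 306.5 (positive ⇒ counter-clockwise traversal).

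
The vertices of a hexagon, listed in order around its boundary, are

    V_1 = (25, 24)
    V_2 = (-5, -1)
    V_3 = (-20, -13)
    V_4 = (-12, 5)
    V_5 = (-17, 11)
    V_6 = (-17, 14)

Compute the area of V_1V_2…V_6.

Σ = (95) + (45) + (-256) + (-47) + (-51) + (-758) = -972
Area = |Σ|/2 = 486.

486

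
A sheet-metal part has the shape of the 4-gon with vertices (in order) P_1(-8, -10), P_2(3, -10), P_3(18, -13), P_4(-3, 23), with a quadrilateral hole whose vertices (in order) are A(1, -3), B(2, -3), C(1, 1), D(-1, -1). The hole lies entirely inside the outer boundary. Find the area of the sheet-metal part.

Outer boundary:
Σ = (110) + (141) + (375) + (214) = 840
Area = |Σ|/2 = 420.
Hole:
Apply the surveyor's formula: 2A = Σ (x_i·y_{i+1} − x_{i+1}·y_i), indices taken mod 4.
Cross-terms: 3, 5, 0, 4  ⇒  Σ = 12
Area = |Σ|/2 = 6.
Net area = 420 − 6 = 414.

414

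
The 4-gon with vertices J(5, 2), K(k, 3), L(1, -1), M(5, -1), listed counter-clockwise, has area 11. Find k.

The doubled signed area Σ (x_i y_{i+1} − x_{i+1} y_i) is linear in k.
With k=0 it equals 31; the coefficient of k is -3 (from the two edges through K).
So -3·k + 31 = 2·11 = 22 ⇒ k = 3.

3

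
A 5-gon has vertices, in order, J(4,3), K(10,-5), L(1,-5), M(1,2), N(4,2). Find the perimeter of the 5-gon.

30

|JK| = √((6)² + (-8)²) = √100 = 10
|KL| = √((-9)² + (0)²) = √81 = 9
|LM| = √((0)² + (7)²) = √49 = 7
|MN| = √((3)² + (0)²) = √9 = 3
|NJ| = √((0)² + (1)²) = √1 = 1
Perimeter = 10 + 9 + 7 + 3 + 1 = 30.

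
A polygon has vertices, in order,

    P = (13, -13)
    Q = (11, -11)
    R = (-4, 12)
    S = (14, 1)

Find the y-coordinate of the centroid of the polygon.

-64/279

Apply the surveyor's formula. First the cross-terms c_i = x_i·y_{i+1} − x_{i+1}·y_i:
  0, 88, -172, -195  ⇒  2A = -279, A = -139.5.
Then Σ (y_i + y_{i+1})·c_i = 192, so ȳ = 192 / (6·(-139.5)) = -64/279.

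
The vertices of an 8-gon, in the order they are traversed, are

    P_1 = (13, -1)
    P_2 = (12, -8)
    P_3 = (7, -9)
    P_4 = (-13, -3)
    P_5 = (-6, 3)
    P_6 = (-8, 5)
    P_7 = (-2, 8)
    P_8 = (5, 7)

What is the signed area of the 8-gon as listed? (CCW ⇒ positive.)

-274.5

Apply the shoelace (surveyor's) formula: 2A = Σ (x_i·y_{i+1} − x_{i+1}·y_i), indices taken mod 8.
Σ = (-92) + (-52) + (-138) + (-57) + (-6) + (-54) + (-54) + (-96) = -549
Signed area = Σ/2 = -274.5 (negative ⇒ clockwise traversal).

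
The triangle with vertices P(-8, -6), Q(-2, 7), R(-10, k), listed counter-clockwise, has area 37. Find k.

2

Write out the shoelace sum; only the two edges meeting at R involve k:
2·Area = [((-2)·k − (-10)·7) + ((-10)·(-6) − (-8)·k)] + -68
       = 6·k + 62 = 74
⇒ k = 2.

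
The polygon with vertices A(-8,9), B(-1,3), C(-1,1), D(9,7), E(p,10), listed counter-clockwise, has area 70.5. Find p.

The doubled signed area Σ (x_i y_{i+1} − x_{i+1} y_i) is linear in p.
With p=0 it equals 141; the coefficient of p is 2 (from the two edges through E).
So 2·p + 141 = 2·70.5 = 141 ⇒ p = 0.

0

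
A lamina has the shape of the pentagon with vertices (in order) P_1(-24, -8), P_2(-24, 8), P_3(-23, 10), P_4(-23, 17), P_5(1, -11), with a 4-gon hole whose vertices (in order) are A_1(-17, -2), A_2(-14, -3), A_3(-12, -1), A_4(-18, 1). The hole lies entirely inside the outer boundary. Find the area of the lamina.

306.5

Outer boundary:
Apply the surveyor's formula: 2A = Σ (x_i·y_{i+1} − x_{i+1}·y_i), indices taken mod 5.
Cross-terms: -384, -56, -161, 236, -272  ⇒  Σ = -637
Area = |Σ|/2 = 318.5.
Hole:
Σ = (23) + (-22) + (-30) + (53) = 24
Area = |Σ|/2 = 12.
Net area = 318.5 − 12 = 306.5.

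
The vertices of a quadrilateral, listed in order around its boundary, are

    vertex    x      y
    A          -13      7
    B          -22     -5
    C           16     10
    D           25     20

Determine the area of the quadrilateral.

Apply the shoelace (surveyor's) formula: 2A = Σ (x_i·y_{i+1} − x_{i+1}·y_i), indices taken mod 4.
Σ = (219) + (-140) + (70) + (435) = 584
Area = |Σ|/2 = 292.

292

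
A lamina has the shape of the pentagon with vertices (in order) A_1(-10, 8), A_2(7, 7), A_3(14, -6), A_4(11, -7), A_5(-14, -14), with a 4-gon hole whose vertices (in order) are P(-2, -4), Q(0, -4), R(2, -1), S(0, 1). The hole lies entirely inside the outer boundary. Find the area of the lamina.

391

Outer boundary:
Σ = (-126) + (-140) + (-32) + (-252) + (-252) = -802
Area = |Σ|/2 = 401.
Hole:
Apply the shoelace formula: 2A = Σ (x_i·y_{i+1} − x_{i+1}·y_i), indices taken mod 4.
P→Q: (-2)(-4) − (0)(-4) = 8
Q→R: (0)(-1) − (2)(-4) = 8
R→S: (2)(1) − (0)(-1) = 2
S→P: (0)(-4) − (-2)(1) = 2
Σ = 20
Area = |Σ|/2 = 10.
Net area = 401 − 10 = 391.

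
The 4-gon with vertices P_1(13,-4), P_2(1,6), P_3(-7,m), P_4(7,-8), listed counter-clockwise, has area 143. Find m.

The doubled signed area Σ (x_i y_{i+1} − x_{i+1} y_i) is linear in m.
With m=0 it equals 256; the coefficient of m is -6 (from the two edges through P_3).
So -6·m + 256 = 2·143 = 286 ⇒ m = -5.

-5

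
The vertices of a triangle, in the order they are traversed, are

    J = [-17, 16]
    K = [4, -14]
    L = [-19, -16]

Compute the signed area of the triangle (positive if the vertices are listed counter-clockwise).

-366

J→K: (-17)(-14) − (4)(16) = 174
K→L: (4)(-16) − (-19)(-14) = -330
L→J: (-19)(16) − (-17)(-16) = -576
Σ = -732
Signed area = Σ/2 = -366 (negative ⇒ clockwise traversal).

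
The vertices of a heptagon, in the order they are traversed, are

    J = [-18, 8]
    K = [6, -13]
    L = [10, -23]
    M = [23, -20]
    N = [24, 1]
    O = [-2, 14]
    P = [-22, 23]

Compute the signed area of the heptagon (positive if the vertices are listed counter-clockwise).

Apply the surveyor's formula: 2A = Σ (x_i·y_{i+1} − x_{i+1}·y_i), indices taken mod 7.
Σ = (186) + (-8) + (329) + (503) + (338) + (262) + (238) = 1848
Signed area = Σ/2 = 924 (positive ⇒ counter-clockwise traversal).

924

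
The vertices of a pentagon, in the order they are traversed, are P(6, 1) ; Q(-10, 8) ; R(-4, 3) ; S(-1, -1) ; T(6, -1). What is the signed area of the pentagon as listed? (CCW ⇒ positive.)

Cross-terms: 58, 2, 7, 7, 12  ⇒  Σ = 86
Signed area = Σ/2 = 43 (positive ⇒ counter-clockwise traversal).

43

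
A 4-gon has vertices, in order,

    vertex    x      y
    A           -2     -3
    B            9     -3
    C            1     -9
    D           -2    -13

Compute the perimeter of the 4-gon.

|AB| = √((11)² + (0)²) = √121 = 11
|BC| = √((-8)² + (-6)²) = √100 = 10
|CD| = √((-3)² + (-4)²) = √25 = 5
|DA| = √((0)² + (10)²) = √100 = 10
Perimeter = 11 + 10 + 5 + 10 = 36.

36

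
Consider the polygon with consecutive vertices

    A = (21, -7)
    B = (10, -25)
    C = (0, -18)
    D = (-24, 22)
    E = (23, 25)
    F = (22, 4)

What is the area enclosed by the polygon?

1434.5

Apply Gauss's area formula: 2A = Σ (x_i·y_{i+1} − x_{i+1}·y_i), indices taken mod 6.
Σ = (-455) + (-180) + (-432) + (-1106) + (-458) + (-238) = -2869
Area = |Σ|/2 = 1434.5.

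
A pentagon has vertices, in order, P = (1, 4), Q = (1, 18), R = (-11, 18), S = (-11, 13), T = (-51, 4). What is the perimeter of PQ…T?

|PQ| = √((0)² + (14)²) = √196 = 14
|QR| = √((-12)² + (0)²) = √144 = 12
|RS| = √((0)² + (-5)²) = √25 = 5
|ST| = √((-40)² + (-9)²) = √1681 = 41
|TP| = √((52)² + (0)²) = √2704 = 52
Perimeter = 14 + 12 + 5 + 41 + 52 = 124.

124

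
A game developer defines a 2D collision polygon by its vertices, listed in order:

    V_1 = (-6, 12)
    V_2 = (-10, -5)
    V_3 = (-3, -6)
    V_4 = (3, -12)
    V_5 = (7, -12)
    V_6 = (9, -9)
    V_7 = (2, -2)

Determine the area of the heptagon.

Apply Gauss's area formula: 2A = Σ (x_i·y_{i+1} − x_{i+1}·y_i), indices taken mod 7.
Σ = (150) + (45) + (54) + (48) + (45) + (0) + (12) = 354
Area = |Σ|/2 = 177.

177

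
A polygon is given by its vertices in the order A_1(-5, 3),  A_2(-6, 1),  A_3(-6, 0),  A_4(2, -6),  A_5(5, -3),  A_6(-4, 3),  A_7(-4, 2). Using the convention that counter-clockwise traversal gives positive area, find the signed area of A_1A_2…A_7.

Apply the shoelace (surveyor's) formula: 2A = Σ (x_i·y_{i+1} − x_{i+1}·y_i), indices taken mod 7.
Σ = (13) + (6) + (36) + (24) + (3) + (4) + (-2) = 84
Signed area = Σ/2 = 42 (positive ⇒ counter-clockwise traversal).

42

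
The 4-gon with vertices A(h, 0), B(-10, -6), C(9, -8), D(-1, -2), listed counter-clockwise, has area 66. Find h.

The doubled signed area Σ (x_i y_{i+1} − x_{i+1} y_i) is linear in h.
With h=0 it equals 108; the coefficient of h is -4 (from the two edges through A).
So -4·h + 108 = 2·66 = 132 ⇒ h = -6.

-6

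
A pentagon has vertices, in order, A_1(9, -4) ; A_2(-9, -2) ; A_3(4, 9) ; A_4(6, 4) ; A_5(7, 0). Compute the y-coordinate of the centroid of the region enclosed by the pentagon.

227/221

Apply Gauss's area formula. First the cross-terms c_i = x_i·y_{i+1} − x_{i+1}·y_i:
  -54, -73, -38, -28, -28  ⇒  2A = -221, A = -110.5.
Then Σ (y_i + y_{i+1})·c_i = -681, so ȳ = -681 / (6·(-110.5)) = 227/221.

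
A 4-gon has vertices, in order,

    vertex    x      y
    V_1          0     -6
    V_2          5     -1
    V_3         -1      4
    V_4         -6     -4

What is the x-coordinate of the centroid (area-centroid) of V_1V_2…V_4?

Apply the shoelace (surveyor's) formula. First the cross-terms c_i = x_i·y_{i+1} − x_{i+1}·y_i:
  30, 19, 28, 36  ⇒  2A = 113, A = 56.5.
Then Σ (x_i + x_{i+1})·c_i = -186, so x̄ = -186 / (6·56.5) = -62/113.

-62/113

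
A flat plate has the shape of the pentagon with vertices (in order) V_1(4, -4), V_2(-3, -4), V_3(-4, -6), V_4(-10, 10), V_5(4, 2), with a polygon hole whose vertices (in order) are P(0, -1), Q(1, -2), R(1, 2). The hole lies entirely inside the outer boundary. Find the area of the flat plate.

Outer boundary:
Apply the surveyor's formula: 2A = Σ (x_i·y_{i+1} − x_{i+1}·y_i), indices taken mod 5.
Σ = (-28) + (2) + (-100) + (-60) + (-24) = -210
Area = |Σ|/2 = 105.
Hole:
Apply the shoelace formula: 2A = Σ (x_i·y_{i+1} − x_{i+1}·y_i), indices taken mod 3.
Σ = (1) + (4) + (-1) = 4
Area = |Σ|/2 = 2.
Net area = 105 − 2 = 103.

103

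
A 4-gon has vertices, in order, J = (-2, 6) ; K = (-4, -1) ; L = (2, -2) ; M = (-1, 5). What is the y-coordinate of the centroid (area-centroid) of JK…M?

7/6

Apply Gauss's area formula. First the cross-terms c_i = x_i·y_{i+1} − x_{i+1}·y_i:
  26, 10, 8, 4  ⇒  2A = 48, A = 24.
Then Σ (y_i + y_{i+1})·c_i = 168, so ȳ = 168 / (6·24) = 7/6.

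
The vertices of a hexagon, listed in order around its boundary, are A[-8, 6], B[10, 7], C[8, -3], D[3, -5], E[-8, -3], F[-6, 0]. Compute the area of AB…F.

A→B: (-8)(7) − (10)(6) = -116
B→C: (10)(-3) − (8)(7) = -86
C→D: (8)(-5) − (3)(-3) = -31
D→E: (3)(-3) − (-8)(-5) = -49
E→F: (-8)(0) − (-6)(-3) = -18
F→A: (-6)(6) − (-8)(0) = -36
Σ = -336
Area = |Σ|/2 = 168.

168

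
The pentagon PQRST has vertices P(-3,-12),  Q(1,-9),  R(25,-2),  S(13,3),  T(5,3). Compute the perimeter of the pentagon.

68

|PQ| = √((4)² + (3)²) = √25 = 5
|QR| = √((24)² + (7)²) = √625 = 25
|RS| = √((-12)² + (5)²) = √169 = 13
|ST| = √((-8)² + (0)²) = √64 = 8
|TP| = √((-8)² + (-15)²) = √289 = 17
Perimeter = 5 + 25 + 13 + 8 + 17 = 68.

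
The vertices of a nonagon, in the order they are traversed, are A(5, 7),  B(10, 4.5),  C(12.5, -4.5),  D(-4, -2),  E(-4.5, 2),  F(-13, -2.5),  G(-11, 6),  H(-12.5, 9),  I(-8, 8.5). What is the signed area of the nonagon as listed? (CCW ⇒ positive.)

Cross-terms: -47.5, -101.25, -43, -17, 37.25, -105.5, -24, -34.25, -98.5  ⇒  Σ = -433.75
Signed area = Σ/2 = -216.875 (negative ⇒ clockwise traversal).

-216.875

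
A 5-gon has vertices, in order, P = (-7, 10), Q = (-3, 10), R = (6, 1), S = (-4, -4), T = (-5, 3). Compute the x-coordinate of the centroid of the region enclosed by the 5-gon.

-269/184

Apply the shoelace formula. First the cross-terms c_i = x_i·y_{i+1} − x_{i+1}·y_i:
  -40, -63, -20, -32, -29  ⇒  2A = -184, A = -92.
Then Σ (x_i + x_{i+1})·c_i = 807, so x̄ = 807 / (6·(-92)) = -269/184.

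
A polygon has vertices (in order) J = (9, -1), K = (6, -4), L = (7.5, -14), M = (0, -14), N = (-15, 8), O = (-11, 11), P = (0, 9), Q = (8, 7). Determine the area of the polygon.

359

Cross-terms: -30, -54, -105, -210, -77, -99, -72, -71  ⇒  Σ = -718
Area = |Σ|/2 = 359.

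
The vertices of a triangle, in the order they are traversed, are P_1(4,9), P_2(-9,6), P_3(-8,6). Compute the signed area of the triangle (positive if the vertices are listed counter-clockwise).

1.5

P_1→P_2: (4)(6) − (-9)(9) = 105
P_2→P_3: (-9)(6) − (-8)(6) = -6
P_3→P_1: (-8)(9) − (4)(6) = -96
Σ = 3
Signed area = Σ/2 = 1.5 (positive ⇒ counter-clockwise traversal).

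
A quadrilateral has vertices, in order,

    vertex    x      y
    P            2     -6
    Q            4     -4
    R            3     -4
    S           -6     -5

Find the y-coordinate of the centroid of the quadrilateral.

-283/57

Apply the surveyor's formula. First the cross-terms c_i = x_i·y_{i+1} − x_{i+1}·y_i:
  16, -4, -39, 46  ⇒  2A = 19, A = 9.5.
Then Σ (y_i + y_{i+1})·c_i = -283, so ȳ = -283 / (6·9.5) = -283/57.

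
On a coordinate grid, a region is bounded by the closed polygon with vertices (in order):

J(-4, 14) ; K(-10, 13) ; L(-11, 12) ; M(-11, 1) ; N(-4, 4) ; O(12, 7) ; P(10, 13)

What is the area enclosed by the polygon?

Apply the shoelace formula: 2A = Σ (x_i·y_{i+1} − x_{i+1}·y_i), indices taken mod 7.
Σ = (88) + (23) + (121) + (-40) + (-76) + (86) + (192) = 394
Area = |Σ|/2 = 197.

197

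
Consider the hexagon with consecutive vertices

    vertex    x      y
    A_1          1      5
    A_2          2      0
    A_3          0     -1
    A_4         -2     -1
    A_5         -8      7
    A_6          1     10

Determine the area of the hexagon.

Σ = (-10) + (-2) + (-2) + (-22) + (-87) + (-5) = -128
Area = |Σ|/2 = 64.

64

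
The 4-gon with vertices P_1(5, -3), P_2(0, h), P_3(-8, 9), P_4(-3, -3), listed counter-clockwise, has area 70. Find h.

The doubled signed area Σ (x_i y_{i+1} − x_{i+1} y_i) is linear in h.
With h=0 it equals 75; the coefficient of h is 13 (from the two edges through P_2).
So 13·h + 75 = 2·70 = 140 ⇒ h = 5.

5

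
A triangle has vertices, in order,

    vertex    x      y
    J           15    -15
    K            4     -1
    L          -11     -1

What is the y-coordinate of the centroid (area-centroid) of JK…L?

-17/3

Apply the surveyor's formula. First the cross-terms c_i = x_i·y_{i+1} − x_{i+1}·y_i:
  45, -15, 180  ⇒  2A = 210, A = 105.
Then Σ (y_i + y_{i+1})·c_i = -3570, so ȳ = -3570 / (6·105) = -17/3.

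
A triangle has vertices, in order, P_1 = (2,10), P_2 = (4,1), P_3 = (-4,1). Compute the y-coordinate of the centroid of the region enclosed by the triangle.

Apply the shoelace formula. First the cross-terms c_i = x_i·y_{i+1} − x_{i+1}·y_i:
  -38, 8, -42  ⇒  2A = -72, A = -36.
Then Σ (y_i + y_{i+1})·c_i = -864, so ȳ = -864 / (6·(-36)) = 4.

4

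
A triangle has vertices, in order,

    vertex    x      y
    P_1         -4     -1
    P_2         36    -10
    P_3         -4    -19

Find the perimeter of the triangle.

|P_1P_2| = √((40)² + (-9)²) = √1681 = 41
|P_2P_3| = √((-40)² + (-9)²) = √1681 = 41
|P_3P_1| = √((0)² + (18)²) = √324 = 18
Perimeter = 41 + 41 + 18 = 100.

100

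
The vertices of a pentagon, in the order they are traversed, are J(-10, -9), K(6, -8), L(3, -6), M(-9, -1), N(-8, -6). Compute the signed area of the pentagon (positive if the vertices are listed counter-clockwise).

61.5

J→K: (-10)(-8) − (6)(-9) = 134
K→L: (6)(-6) − (3)(-8) = -12
L→M: (3)(-1) − (-9)(-6) = -57
M→N: (-9)(-6) − (-8)(-1) = 46
N→J: (-8)(-9) − (-10)(-6) = 12
Σ = 123
Signed area = Σ/2 = 61.5 (positive ⇒ counter-clockwise traversal).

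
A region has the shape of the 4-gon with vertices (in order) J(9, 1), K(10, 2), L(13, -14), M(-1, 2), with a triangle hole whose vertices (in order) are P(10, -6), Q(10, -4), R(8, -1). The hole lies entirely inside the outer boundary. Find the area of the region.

Outer boundary:
Apply the shoelace formula: 2A = Σ (x_i·y_{i+1} − x_{i+1}·y_i), indices taken mod 4.
Σ = (8) + (-166) + (12) + (-19) = -165
Area = |Σ|/2 = 82.5.
Hole:
P→Q: (10)(-4) − (10)(-6) = 20
Q→R: (10)(-1) − (8)(-4) = 22
R→P: (8)(-6) − (10)(-1) = -38
Σ = 4
Area = |Σ|/2 = 2.
Net area = 82.5 − 2 = 80.5.

80.5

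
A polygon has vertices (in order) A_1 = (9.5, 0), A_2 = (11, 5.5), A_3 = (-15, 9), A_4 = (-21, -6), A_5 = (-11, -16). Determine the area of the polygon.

467.375

Cross-terms: 52.25, 181.5, 279, 270, 152  ⇒  Σ = 934.75
Area = |Σ|/2 = 467.375.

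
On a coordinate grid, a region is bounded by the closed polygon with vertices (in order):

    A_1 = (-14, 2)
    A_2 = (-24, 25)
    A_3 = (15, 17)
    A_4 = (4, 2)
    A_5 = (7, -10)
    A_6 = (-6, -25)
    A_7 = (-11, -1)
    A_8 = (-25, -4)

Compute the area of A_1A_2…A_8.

884

Cross-terms: -302, -783, -38, -54, -235, -269, 19, -106  ⇒  Σ = -1768
Area = |Σ|/2 = 884.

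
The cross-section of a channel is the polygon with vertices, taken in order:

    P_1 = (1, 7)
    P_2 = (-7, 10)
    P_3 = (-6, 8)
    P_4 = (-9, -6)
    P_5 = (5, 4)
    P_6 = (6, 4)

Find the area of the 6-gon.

99.5

Apply the shoelace formula: 2A = Σ (x_i·y_{i+1} − x_{i+1}·y_i), indices taken mod 6.
Cross-terms: 59, 4, 108, -6, -4, 38  ⇒  Σ = 199
Area = |Σ|/2 = 99.5.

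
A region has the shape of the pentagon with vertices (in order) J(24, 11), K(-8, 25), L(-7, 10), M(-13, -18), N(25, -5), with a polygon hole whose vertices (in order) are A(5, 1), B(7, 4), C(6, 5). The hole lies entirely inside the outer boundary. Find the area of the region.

Outer boundary:
Apply the shoelace formula: 2A = Σ (x_i·y_{i+1} − x_{i+1}·y_i), indices taken mod 5.
Σ = (688) + (95) + (256) + (515) + (395) = 1949
Area = |Σ|/2 = 974.5.
Hole:
Apply the shoelace (surveyor's) formula: 2A = Σ (x_i·y_{i+1} − x_{i+1}·y_i), indices taken mod 3.
Σ = (13) + (11) + (-19) = 5
Area = |Σ|/2 = 2.5.
Net area = 974.5 − 2.5 = 972.

972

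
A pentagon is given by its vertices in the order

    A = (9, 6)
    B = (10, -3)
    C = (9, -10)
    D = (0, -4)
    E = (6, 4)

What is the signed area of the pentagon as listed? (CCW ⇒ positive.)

Apply Gauss's area formula: 2A = Σ (x_i·y_{i+1} − x_{i+1}·y_i), indices taken mod 5.
Σ = (-87) + (-73) + (-36) + (24) + (0) = -172
Signed area = Σ/2 = -86 (negative ⇒ clockwise traversal).

-86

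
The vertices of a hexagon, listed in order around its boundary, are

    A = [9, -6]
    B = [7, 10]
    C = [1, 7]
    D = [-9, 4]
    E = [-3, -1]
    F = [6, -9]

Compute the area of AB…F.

168.5

Σ = (132) + (39) + (67) + (21) + (33) + (45) = 337
Area = |Σ|/2 = 168.5.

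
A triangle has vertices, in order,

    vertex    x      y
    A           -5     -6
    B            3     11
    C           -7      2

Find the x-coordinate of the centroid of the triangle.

Apply the shoelace formula. First the cross-terms c_i = x_i·y_{i+1} − x_{i+1}·y_i:
  -37, 83, 52  ⇒  2A = 98, A = 49.
Then Σ (x_i + x_{i+1})·c_i = -882, so x̄ = -882 / (6·49) = -3.

-3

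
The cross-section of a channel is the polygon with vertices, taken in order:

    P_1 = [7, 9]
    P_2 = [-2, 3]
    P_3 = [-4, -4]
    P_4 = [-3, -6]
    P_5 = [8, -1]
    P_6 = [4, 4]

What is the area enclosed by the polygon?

Apply the shoelace (surveyor's) formula: 2A = Σ (x_i·y_{i+1} − x_{i+1}·y_i), indices taken mod 6.
Σ = (39) + (20) + (12) + (51) + (36) + (8) = 166
Area = |Σ|/2 = 83.

83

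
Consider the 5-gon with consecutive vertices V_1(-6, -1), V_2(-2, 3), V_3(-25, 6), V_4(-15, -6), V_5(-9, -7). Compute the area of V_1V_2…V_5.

Σ = (-20) + (63) + (240) + (51) + (-33) = 301
Area = |Σ|/2 = 150.5.

150.5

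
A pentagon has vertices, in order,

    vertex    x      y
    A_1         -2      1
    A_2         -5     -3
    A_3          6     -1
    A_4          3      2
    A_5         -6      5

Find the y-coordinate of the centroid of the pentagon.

Apply Gauss's area formula. First the cross-terms c_i = x_i·y_{i+1} − x_{i+1}·y_i:
  11, 23, 15, 27, 4  ⇒  2A = 80, A = 40.
Then Σ (y_i + y_{i+1})·c_i = 114, so ȳ = 114 / (6·40) = 0.475.

0.475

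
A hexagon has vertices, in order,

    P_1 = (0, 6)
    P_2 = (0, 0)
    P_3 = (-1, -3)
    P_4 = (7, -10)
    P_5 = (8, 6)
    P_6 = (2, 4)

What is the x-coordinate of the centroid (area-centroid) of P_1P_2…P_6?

Apply Gauss's area formula. First the cross-terms c_i = x_i·y_{i+1} − x_{i+1}·y_i:
  0, 0, 31, 122, 20, 12  ⇒  2A = 185, A = 92.5.
Then Σ (x_i + x_{i+1})·c_i = 2240, so x̄ = 2240 / (6·92.5) = 448/111.

448/111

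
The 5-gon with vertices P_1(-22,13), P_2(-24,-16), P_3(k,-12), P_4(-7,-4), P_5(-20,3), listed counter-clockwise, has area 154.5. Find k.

The doubled signed area Σ (x_i y_{i+1} − x_{i+1} y_i) is linear in k.
With k=0 it equals 573; the coefficient of k is 12 (from the two edges through P_3).
So 12·k + 573 = 2·154.5 = 309 ⇒ k = -22.

-22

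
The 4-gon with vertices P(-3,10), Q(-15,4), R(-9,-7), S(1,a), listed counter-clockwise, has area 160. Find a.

Write out the shoelace sum; only the two edges meeting at S involve a:
2·Area = [((-9)·a − 1·(-7)) + (1·10 − (-3)·a)] + 279
       = -6·a + 296 = 320
⇒ a = -4.

-4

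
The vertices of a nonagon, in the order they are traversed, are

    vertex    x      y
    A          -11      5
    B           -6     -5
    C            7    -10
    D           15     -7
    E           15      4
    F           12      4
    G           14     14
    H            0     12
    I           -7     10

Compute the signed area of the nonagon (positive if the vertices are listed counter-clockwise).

Apply Gauss's area formula: 2A = Σ (x_i·y_{i+1} − x_{i+1}·y_i), indices taken mod 9.
Cross-terms: 85, 95, 101, 165, 12, 112, 168, 84, 75  ⇒  Σ = 897
Signed area = Σ/2 = 448.5 (positive ⇒ counter-clockwise traversal).

448.5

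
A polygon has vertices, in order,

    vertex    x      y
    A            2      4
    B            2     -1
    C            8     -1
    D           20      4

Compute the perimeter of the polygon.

42

|AB| = √((0)² + (-5)²) = √25 = 5
|BC| = √((6)² + (0)²) = √36 = 6
|CD| = √((12)² + (5)²) = √169 = 13
|DA| = √((-18)² + (0)²) = √324 = 18
Perimeter = 5 + 6 + 13 + 18 = 42.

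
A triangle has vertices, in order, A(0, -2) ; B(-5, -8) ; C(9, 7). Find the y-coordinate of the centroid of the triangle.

Apply the surveyor's formula. First the cross-terms c_i = x_i·y_{i+1} − x_{i+1}·y_i:
  -10, 37, -18  ⇒  2A = 9, A = 4.5.
Then Σ (y_i + y_{i+1})·c_i = -27, so ȳ = -27 / (6·4.5) = -1.

-1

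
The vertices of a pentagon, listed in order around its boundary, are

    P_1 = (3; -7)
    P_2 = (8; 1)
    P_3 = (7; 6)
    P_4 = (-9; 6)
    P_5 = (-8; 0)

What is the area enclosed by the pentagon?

150

Apply the shoelace formula: 2A = Σ (x_i·y_{i+1} − x_{i+1}·y_i), indices taken mod 5.
Cross-terms: 59, 41, 96, 48, 56  ⇒  Σ = 300
Area = |Σ|/2 = 150.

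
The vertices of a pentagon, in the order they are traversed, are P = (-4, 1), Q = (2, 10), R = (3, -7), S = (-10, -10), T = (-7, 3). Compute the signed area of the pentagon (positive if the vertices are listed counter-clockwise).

-140.5

Apply Gauss's area formula: 2A = Σ (x_i·y_{i+1} − x_{i+1}·y_i), indices taken mod 5.
Σ = (-42) + (-44) + (-100) + (-100) + (5) = -281
Signed area = Σ/2 = -140.5 (negative ⇒ clockwise traversal).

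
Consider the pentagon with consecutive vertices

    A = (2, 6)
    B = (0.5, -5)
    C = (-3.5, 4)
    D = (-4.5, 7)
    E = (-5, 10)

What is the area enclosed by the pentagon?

Σ = (-13) + (-15.5) + (-6.5) + (-10) + (-50) = -95
Area = |Σ|/2 = 47.5.

47.5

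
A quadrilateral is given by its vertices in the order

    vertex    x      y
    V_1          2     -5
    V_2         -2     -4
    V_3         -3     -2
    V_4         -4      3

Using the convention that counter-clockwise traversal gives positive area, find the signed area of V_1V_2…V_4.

Cross-terms: -18, -8, -17, 14  ⇒  Σ = -29
Signed area = Σ/2 = -14.5 (negative ⇒ clockwise traversal).

-14.5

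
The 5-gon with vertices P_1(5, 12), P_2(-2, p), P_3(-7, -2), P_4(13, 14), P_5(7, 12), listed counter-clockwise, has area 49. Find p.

Write out the shoelace sum; only the two edges meeting at P_2 involve p:
2·Area = [(5·p − (-2)·12) + ((-2)·(-2) − (-7)·p)] + 10
       = 12·p + 38 = 98
⇒ p = 5.

5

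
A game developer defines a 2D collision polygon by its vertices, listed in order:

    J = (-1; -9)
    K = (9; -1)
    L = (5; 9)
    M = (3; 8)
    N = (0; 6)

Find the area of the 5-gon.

102.5

Apply Gauss's area formula: 2A = Σ (x_i·y_{i+1} − x_{i+1}·y_i), indices taken mod 5.
J→K: (-1)(-1) − (9)(-9) = 82
K→L: (9)(9) − (5)(-1) = 86
L→M: (5)(8) − (3)(9) = 13
M→N: (3)(6) − (0)(8) = 18
N→J: (0)(-9) − (-1)(6) = 6
Σ = 205
Area = |Σ|/2 = 102.5.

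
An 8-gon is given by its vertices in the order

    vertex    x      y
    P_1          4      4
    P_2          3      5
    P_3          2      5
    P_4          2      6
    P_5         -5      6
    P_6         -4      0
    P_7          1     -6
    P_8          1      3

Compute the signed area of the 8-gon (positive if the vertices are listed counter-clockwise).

P_1→P_2: (4)(5) − (3)(4) = 8
P_2→P_3: (3)(5) − (2)(5) = 5
P_3→P_4: (2)(6) − (2)(5) = 2
P_4→P_5: (2)(6) − (-5)(6) = 42
P_5→P_6: (-5)(0) − (-4)(6) = 24
P_6→P_7: (-4)(-6) − (1)(0) = 24
P_7→P_8: (1)(3) − (1)(-6) = 9
P_8→P_1: (1)(4) − (4)(3) = -8
Σ = 106
Signed area = Σ/2 = 53 (positive ⇒ counter-clockwise traversal).

53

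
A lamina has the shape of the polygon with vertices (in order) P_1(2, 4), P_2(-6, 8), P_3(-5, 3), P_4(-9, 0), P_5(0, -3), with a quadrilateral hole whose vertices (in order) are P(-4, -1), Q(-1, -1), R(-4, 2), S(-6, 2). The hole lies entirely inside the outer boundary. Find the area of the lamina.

53.5

Outer boundary:
Apply the shoelace formula: 2A = Σ (x_i·y_{i+1} − x_{i+1}·y_i), indices taken mod 5.
Σ = (40) + (22) + (27) + (27) + (6) = 122
Area = |Σ|/2 = 61.
Hole:
Apply Gauss's area formula: 2A = Σ (x_i·y_{i+1} − x_{i+1}·y_i), indices taken mod 4.
Σ = (3) + (-6) + (4) + (14) = 15
Area = |Σ|/2 = 7.5.
Net area = 61 − 7.5 = 53.5.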